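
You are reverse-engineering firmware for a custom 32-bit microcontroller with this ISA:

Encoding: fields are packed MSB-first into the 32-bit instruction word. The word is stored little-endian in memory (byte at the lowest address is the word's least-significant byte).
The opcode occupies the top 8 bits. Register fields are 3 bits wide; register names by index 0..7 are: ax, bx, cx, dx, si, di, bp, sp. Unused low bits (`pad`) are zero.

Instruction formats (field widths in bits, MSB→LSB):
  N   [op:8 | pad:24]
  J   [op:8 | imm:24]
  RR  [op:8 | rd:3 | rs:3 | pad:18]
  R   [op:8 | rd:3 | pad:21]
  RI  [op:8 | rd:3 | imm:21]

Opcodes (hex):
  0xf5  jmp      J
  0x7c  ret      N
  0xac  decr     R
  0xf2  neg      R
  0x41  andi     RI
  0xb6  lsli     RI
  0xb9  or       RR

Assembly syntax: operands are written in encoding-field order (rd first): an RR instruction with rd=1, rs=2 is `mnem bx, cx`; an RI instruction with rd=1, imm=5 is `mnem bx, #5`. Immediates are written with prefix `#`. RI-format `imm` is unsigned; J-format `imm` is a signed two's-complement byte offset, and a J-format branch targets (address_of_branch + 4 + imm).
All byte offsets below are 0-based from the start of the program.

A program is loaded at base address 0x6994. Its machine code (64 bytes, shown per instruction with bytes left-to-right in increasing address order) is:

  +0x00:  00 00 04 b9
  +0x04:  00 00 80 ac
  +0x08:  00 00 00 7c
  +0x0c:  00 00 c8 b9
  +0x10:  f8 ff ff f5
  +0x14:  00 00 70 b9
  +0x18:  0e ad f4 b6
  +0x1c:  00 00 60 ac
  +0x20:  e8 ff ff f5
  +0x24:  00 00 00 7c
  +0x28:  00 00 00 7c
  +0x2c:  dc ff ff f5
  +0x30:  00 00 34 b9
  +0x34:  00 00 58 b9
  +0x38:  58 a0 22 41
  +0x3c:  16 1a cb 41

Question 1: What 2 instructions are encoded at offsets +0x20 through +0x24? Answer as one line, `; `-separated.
jmp #-24; ret

off 0x20: read e8 ff ff f5 as little → 0xf5ffffe8
  top 8b → 0xf5 → jmp [J]
  imm: (w>>0)&0xffffff=0xffffe8 (s24→-24) → #-24
off 0x24: read 00 00 00 7c as little → 0x7c000000
  top 8b → 0x7c → ret [N]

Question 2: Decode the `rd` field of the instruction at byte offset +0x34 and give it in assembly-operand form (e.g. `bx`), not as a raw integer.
cx

+0x34: 00 00 58 b9 ⇒ word 0xb9580000 (little)
  op=0xb9580000>>24=0xb9 ⇒ or (RR)
  [23:21] rd=2 = cx
  [20:18] rs=6 = bp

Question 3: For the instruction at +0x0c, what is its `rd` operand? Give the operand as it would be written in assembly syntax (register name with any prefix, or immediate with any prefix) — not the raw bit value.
off 0x0c: read 00 00 c8 b9 as little → 0xb9c80000
  op=0xb9c80000>>24=0xb9 ⇒ or (RR)
  rd@[23:21]=0x6 ⇒ bp
  rs@[20:18]=0x2 ⇒ cx

bp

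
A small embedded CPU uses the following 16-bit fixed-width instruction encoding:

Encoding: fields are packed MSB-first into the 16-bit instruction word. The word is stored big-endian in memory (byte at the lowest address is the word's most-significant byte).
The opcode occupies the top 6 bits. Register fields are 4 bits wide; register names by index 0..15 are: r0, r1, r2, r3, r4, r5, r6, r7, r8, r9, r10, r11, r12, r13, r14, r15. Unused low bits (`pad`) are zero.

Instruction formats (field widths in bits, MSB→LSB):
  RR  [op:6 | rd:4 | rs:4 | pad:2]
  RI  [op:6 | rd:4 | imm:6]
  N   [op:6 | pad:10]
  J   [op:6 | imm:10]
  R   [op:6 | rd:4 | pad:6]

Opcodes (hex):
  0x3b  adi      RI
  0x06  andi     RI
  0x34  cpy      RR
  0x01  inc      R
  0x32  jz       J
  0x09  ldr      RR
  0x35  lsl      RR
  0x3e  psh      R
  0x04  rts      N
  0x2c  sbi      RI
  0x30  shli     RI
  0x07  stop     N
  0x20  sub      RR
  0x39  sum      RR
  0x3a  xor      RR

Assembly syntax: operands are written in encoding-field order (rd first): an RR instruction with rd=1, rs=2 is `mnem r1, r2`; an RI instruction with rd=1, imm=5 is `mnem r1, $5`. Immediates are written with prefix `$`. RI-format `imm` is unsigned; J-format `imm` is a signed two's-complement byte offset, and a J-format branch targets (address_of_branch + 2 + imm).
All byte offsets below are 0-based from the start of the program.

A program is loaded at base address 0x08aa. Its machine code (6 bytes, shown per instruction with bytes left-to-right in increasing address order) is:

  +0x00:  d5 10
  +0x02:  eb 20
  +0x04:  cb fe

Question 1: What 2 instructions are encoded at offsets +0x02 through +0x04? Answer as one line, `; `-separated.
[02] eb 20 → 0xeb20
  opcode bits[15:10]=0x3a: xor/RR
  rd: (w>>6)&0xf=0xc → r12
  rs: (w>>2)&0xf=0x8 → r8
[04] cb fe → 0xcbfe
  opcode bits[15:10]=0x32: jz/J
  imm: (w>>0)&0x3ff=0x3fe (s10→-2) → $-2

xor r12, r8; jz $-2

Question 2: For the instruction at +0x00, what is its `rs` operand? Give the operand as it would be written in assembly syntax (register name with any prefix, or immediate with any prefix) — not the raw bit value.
r4

@+00  big-endian(d5 10) = 0xd510
  op=0xd510>>10=0x35 ⇒ lsl (RR)
  rd: (w>>6)&0xf=0x4 → r4
  rs: (w>>2)&0xf=0x4 → r4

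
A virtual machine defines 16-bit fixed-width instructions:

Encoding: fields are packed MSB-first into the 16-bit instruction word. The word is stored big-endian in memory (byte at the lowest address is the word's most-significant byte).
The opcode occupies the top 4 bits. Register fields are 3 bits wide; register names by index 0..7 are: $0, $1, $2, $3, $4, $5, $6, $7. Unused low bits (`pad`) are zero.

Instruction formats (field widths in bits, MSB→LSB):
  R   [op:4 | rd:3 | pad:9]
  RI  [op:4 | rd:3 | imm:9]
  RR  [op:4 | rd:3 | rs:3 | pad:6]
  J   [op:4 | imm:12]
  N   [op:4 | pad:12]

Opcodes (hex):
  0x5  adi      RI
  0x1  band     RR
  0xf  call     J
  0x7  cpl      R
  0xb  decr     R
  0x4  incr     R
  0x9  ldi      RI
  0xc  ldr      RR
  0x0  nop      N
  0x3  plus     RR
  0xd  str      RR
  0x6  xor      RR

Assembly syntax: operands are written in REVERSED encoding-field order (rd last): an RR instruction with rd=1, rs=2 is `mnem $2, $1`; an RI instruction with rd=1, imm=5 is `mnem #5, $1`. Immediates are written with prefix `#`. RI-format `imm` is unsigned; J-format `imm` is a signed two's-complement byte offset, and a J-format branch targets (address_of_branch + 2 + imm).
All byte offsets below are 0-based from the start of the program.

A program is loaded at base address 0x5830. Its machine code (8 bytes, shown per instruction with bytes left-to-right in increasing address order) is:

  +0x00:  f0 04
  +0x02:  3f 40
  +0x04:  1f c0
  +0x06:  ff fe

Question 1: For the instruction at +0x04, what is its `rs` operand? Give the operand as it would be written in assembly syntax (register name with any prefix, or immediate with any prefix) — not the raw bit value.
$7

off 0x04: read 1f c0 as big → 0x1fc0
  opcode bits[15:12]=0x1: band/RR
  rd: (w>>9)&0x7=0x7 → $7
  rs: (w>>6)&0x7=0x7 → $7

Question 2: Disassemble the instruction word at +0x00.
call #4

[00] f0 04 → 0xf004
  top 4b → 0xf → call [J]
  imm@[11:0]=0x4 ⇒ #4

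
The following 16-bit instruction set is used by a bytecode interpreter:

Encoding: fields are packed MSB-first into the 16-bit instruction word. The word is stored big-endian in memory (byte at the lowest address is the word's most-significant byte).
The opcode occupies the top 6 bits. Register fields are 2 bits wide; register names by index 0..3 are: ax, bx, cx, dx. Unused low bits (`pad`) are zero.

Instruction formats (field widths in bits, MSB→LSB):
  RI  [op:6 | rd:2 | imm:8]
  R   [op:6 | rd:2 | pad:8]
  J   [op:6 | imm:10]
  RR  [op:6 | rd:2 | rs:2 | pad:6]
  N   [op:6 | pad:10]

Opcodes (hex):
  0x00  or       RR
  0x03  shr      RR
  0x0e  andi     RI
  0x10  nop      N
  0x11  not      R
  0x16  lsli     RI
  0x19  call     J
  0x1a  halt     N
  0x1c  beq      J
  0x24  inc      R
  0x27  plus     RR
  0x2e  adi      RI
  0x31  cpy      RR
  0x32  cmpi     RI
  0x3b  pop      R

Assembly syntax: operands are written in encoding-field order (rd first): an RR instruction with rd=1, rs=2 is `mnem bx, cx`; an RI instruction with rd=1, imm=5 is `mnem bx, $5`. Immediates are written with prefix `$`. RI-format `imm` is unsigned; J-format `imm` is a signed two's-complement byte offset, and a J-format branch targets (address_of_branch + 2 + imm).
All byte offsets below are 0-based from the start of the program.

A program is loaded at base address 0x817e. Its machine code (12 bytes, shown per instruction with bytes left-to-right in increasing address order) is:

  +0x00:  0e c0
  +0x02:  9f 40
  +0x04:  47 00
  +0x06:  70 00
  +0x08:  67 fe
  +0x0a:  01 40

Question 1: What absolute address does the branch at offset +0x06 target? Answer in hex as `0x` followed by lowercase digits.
+0x06: 70 00 ⇒ word 0x7000 (big)
  op=0x7000>>10=0x1c ⇒ beq (J)
  imm: (w>>0)&0x3ff=0x0 → $0
  target = base 0x817e + off 0x06 + 2 + imm 0 = 0x8186

0x8186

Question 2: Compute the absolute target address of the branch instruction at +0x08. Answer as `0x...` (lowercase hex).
@+08  big-endian(67 fe) = 0x67fe
  top 6b → 0x19 → call [J]
  [9:0] imm=1022 (s10→-2) = $-2
  target = base 0x817e + off 0x08 + 2 + imm -2 = 0x8186

0x8186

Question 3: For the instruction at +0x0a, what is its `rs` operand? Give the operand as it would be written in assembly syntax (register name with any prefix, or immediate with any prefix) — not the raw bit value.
+0x0a: 01 40 ⇒ word 0x0140 (big)
  op=0x0140>>10=0x0 ⇒ or (RR)
  rd: (w>>8)&0x3=0x1 → bx
  rs: (w>>6)&0x3=0x1 → bx

bx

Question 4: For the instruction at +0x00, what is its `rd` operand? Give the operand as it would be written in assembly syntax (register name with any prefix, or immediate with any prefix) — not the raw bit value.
off 0x00: read 0e c0 as big → 0x0ec0
  opcode bits[15:10]=0x3: shr/RR
  rd: (w>>8)&0x3=0x2 → cx
  rs: (w>>6)&0x3=0x3 → dx

cx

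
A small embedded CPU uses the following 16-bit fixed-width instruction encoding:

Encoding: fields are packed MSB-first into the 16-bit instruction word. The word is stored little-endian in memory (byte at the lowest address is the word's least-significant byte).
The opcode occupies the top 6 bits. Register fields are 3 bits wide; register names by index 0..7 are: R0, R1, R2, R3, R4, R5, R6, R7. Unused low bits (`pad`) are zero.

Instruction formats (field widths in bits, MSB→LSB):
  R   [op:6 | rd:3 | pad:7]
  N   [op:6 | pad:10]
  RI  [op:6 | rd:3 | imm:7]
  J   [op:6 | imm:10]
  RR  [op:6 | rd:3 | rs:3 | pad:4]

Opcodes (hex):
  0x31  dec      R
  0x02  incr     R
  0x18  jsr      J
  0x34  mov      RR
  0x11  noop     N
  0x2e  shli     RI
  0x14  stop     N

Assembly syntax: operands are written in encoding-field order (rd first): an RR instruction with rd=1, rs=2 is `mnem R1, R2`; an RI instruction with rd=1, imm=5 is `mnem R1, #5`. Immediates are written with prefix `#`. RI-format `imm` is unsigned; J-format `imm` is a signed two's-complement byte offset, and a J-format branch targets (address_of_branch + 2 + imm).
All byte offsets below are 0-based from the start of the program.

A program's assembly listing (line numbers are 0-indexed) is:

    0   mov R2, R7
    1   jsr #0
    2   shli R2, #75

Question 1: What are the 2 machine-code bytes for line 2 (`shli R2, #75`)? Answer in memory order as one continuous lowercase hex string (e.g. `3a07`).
L2: shli op=0x2e:6|rd=2:3|imm=75:7 ⇒ 0xb94b ⇒ little 4b b9

4bb9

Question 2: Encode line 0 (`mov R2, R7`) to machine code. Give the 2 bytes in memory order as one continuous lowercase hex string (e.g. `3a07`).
70d1

line 0 (mov): pack op=0x34:6|rd=2:3|rs=7:3|pad=0:4 = 0xd170; little→ 70 d1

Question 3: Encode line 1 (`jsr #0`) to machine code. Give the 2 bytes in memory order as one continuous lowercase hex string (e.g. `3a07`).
0060

L1: jsr op=0x18:6|imm=0:10 ⇒ 0x6000 ⇒ little 00 60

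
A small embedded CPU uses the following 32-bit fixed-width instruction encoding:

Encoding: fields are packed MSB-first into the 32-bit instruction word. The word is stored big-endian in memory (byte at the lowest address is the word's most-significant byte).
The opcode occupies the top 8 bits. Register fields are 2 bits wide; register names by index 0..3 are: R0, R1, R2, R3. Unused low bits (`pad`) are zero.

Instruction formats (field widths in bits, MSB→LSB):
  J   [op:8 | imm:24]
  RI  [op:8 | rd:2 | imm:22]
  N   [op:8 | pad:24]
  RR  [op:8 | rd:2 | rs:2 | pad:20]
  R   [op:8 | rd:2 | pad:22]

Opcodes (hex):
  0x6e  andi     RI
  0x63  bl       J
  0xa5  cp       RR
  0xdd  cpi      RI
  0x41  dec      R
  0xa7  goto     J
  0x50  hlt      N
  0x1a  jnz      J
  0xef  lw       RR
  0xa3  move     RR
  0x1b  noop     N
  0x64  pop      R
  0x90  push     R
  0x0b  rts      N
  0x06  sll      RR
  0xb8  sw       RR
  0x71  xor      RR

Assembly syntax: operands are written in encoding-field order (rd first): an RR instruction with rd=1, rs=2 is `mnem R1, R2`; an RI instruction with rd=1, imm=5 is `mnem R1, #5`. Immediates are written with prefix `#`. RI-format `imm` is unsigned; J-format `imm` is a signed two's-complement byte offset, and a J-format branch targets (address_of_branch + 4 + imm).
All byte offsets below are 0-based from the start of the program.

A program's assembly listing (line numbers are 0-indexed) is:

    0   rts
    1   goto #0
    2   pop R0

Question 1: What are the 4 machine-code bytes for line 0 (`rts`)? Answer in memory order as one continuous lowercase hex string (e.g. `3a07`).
L0: rts op=0xb:8|pad=0:24 ⇒ 0x0b000000 ⇒ big 0b 00 00 00

0b000000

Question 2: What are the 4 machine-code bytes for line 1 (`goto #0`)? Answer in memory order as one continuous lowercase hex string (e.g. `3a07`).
line 1 (goto): pack op=0xa7:8|imm=0:24 = 0xa7000000; big→ a7 00 00 00

a7000000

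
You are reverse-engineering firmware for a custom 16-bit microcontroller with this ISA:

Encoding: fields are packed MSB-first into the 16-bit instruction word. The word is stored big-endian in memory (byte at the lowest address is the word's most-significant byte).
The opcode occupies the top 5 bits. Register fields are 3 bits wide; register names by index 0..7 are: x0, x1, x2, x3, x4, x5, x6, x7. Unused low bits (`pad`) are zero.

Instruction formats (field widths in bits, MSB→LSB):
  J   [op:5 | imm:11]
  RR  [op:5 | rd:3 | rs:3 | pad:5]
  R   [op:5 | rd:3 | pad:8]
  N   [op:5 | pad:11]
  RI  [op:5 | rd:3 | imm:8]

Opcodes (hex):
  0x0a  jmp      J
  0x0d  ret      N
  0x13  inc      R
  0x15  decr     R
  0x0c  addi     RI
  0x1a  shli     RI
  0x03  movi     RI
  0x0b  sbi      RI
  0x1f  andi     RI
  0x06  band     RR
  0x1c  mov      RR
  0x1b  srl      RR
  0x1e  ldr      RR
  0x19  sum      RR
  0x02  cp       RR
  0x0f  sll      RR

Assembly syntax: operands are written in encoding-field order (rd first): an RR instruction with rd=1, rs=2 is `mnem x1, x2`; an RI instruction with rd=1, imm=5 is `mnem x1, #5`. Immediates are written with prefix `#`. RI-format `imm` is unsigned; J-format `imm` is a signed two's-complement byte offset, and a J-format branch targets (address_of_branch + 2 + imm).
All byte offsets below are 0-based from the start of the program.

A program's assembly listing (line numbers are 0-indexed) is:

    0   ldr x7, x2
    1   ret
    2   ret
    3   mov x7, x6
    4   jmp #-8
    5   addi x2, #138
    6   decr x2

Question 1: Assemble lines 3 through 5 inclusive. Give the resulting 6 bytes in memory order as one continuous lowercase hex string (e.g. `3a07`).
e7c057f8628a

L3: mov op=0x1c:5|rd=7:3|rs=6:3|pad=0:5 ⇒ 0xe7c0 ⇒ big e7 c0
L4: jmp op=0xa:5|imm=-8:11 ⇒ 0x57f8 ⇒ big 57 f8
L5: addi op=0xc:5|rd=2:3|imm=138:8 ⇒ 0x628a ⇒ big 62 8a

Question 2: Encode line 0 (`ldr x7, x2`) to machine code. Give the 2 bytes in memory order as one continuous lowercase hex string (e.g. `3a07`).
f740

line 0 (ldr): pack op=0x1e:5|rd=7:3|rs=2:3|pad=0:5 = 0xf740; big→ f7 40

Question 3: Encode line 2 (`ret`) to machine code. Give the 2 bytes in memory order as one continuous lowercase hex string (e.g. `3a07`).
6800

2. ret fields op=0xd:5|pad=0:11 → word 6800h → 68 00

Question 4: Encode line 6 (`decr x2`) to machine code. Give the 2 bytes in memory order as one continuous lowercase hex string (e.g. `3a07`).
aa00

line 6 (decr): pack op=0x15:5|rd=2:3|pad=0:8 = 0xaa00; big→ aa 00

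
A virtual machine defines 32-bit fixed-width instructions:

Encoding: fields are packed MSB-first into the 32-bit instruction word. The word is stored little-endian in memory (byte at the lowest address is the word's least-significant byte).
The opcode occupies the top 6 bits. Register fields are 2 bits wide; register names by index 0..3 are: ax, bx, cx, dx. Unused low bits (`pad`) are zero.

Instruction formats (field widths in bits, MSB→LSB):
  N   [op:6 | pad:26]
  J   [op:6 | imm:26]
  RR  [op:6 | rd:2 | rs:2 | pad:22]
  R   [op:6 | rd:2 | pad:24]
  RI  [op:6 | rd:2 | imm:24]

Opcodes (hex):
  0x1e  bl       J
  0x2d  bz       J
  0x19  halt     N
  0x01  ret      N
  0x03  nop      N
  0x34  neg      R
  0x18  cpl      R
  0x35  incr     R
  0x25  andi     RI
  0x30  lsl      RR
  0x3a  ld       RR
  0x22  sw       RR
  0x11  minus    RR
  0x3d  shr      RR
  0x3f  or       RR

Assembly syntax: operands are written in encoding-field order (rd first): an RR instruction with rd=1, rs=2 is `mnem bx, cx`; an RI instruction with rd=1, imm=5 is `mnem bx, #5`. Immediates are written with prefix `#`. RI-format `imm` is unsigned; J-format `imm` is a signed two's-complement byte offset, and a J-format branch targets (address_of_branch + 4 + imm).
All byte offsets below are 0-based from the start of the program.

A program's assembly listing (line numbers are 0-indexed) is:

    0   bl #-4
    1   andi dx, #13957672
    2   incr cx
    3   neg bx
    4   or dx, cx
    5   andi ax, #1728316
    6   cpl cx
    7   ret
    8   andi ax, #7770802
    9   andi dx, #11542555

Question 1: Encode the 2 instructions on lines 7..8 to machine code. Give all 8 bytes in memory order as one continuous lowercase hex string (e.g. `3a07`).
line 7 (ret): pack op=0x1:6|pad=0:26 = 0x04000000; little→ 00 00 00 04
line 8 (andi): pack op=0x25:6|rd=0:2|imm=7770802:24 = 0x947692b2; little→ b2 92 76 94

00000004b2927694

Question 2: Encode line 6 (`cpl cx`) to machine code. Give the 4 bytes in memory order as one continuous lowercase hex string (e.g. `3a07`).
00000062

6. cpl fields op=0x18:6|rd=2:2|pad=0:24 → word 62000000h → 00 00 00 62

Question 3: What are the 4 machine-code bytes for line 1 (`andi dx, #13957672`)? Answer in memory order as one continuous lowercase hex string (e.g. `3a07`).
28fad497

line 1 (andi): pack op=0x25:6|rd=3:2|imm=13957672:24 = 0x97d4fa28; little→ 28 fa d4 97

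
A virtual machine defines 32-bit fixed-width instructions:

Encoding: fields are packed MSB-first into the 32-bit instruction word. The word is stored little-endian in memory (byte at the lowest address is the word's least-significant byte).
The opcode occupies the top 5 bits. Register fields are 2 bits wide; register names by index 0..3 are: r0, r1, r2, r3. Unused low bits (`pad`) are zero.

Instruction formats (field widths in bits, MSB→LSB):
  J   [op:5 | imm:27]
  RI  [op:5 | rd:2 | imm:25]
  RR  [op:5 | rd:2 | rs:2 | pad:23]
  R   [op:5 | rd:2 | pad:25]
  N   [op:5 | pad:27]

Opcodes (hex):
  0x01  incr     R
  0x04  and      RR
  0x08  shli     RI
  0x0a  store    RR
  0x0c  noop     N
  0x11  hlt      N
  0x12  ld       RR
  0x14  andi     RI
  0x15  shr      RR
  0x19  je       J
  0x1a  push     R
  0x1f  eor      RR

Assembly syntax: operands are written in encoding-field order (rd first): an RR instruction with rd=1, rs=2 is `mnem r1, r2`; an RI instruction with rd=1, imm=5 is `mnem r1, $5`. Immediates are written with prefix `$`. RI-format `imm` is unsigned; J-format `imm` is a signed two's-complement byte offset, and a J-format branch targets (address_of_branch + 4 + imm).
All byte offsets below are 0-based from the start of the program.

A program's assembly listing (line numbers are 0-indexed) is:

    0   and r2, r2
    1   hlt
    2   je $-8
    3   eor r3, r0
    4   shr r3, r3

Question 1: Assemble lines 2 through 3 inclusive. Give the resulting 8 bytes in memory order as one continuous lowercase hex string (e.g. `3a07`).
L2: je op=0x19:5|imm=-8:27 ⇒ 0xcffffff8 ⇒ little f8 ff ff cf
L3: eor op=0x1f:5|rd=3:2|rs=0:2|pad=0:23 ⇒ 0xfe000000 ⇒ little 00 00 00 fe

f8ffffcf000000fe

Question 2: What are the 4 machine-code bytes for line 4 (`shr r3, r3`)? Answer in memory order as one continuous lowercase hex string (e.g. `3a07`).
4. shr fields op=0x15:5|rd=3:2|rs=3:2|pad=0:23 → word af800000h → 00 00 80 af

000080af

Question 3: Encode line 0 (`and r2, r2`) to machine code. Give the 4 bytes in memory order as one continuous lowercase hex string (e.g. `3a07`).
00000025

0. and fields op=0x4:5|rd=2:2|rs=2:2|pad=0:23 → word 25000000h → 00 00 00 25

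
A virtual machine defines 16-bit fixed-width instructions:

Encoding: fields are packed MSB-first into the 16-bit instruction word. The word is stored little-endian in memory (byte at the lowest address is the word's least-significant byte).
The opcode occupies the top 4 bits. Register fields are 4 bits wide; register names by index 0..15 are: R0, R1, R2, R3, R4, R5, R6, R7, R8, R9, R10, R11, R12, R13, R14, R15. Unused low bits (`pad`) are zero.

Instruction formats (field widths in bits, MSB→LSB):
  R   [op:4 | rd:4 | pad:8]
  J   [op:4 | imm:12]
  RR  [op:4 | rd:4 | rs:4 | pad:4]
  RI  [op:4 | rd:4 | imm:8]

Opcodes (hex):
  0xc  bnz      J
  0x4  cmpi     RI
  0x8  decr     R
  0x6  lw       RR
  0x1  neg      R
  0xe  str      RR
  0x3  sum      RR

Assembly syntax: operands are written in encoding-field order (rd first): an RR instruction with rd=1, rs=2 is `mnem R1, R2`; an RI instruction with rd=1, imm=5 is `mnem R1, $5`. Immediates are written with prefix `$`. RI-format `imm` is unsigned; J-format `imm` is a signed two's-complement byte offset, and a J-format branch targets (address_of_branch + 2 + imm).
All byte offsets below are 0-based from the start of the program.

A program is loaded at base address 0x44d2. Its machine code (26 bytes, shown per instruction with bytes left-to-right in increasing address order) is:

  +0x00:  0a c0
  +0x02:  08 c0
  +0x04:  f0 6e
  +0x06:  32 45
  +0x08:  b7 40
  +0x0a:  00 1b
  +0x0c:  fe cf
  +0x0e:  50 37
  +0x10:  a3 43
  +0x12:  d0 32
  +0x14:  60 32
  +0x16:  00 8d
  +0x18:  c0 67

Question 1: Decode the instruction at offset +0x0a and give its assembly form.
neg R11

off 0x0a: read 00 1b as little → 0x1b00
  opcode bits[15:12]=0x1: neg/R
  [11:8] rd=11 = R11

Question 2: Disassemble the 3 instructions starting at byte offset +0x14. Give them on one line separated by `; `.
@+14  little-endian(60 32) = 0x3260
  op=0x3260>>12=0x3 ⇒ sum (RR)
  rd@[11:8]=0x2 ⇒ R2
  rs@[7:4]=0x6 ⇒ R6
@+16  little-endian(00 8d) = 0x8d00
  op=0x8d00>>12=0x8 ⇒ decr (R)
  rd@[11:8]=0xd ⇒ R13
@+18  little-endian(c0 67) = 0x67c0
  op=0x67c0>>12=0x6 ⇒ lw (RR)
  rd@[11:8]=0x7 ⇒ R7
  rs@[7:4]=0xc ⇒ R12

sum R2, R6; decr R13; lw R7, R12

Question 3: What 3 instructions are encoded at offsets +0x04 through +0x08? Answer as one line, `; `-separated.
lw R14, R15; cmpi R5, $50; cmpi R0, $183

+0x04: f0 6e ⇒ word 0x6ef0 (little)
  op=0x6ef0>>12=0x6 ⇒ lw (RR)
  rd: (w>>8)&0xf=0xe → R14
  rs: (w>>4)&0xf=0xf → R15
+0x06: 32 45 ⇒ word 0x4532 (little)
  op=0x4532>>12=0x4 ⇒ cmpi (RI)
  rd: (w>>8)&0xf=0x5 → R5
  imm: (w>>0)&0xff=0x32 → $50
+0x08: b7 40 ⇒ word 0x40b7 (little)
  op=0x40b7>>12=0x4 ⇒ cmpi (RI)
  rd: (w>>8)&0xf=0x0 → R0
  imm: (w>>0)&0xff=0xb7 → $183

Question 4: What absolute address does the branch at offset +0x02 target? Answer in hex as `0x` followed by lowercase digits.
0x44de

[02] 08 c0 → 0xc008
  top 4b → 0xc → bnz [J]
  imm@[11:0]=0x8 ⇒ $8
  target = base 0x44d2 + off 0x02 + 2 + imm 8 = 0x44de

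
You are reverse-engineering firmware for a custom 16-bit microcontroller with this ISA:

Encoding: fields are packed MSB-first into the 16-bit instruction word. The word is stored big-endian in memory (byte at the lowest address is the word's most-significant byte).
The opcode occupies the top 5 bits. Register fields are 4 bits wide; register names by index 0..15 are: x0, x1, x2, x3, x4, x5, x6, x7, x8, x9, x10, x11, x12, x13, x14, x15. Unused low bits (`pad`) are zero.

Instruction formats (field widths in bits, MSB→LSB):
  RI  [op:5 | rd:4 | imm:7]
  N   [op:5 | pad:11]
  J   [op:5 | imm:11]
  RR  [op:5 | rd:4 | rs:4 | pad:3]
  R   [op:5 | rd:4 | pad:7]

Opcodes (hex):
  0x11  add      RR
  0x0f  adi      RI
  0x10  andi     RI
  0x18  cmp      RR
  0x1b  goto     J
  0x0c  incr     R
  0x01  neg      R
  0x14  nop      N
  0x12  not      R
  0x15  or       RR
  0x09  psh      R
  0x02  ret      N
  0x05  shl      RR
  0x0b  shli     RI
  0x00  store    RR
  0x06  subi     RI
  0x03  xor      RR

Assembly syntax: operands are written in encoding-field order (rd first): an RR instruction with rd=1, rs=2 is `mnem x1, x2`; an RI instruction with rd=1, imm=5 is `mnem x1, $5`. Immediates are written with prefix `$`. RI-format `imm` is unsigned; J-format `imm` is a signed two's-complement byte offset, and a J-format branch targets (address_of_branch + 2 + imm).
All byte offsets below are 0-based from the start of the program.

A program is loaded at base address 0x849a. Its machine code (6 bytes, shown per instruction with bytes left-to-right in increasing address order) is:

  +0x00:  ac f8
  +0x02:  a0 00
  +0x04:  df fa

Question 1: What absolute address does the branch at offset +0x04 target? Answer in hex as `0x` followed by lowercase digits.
0x849a

[04] df fa → 0xdffa
  top 5b → 0x1b → goto [J]
  [10:0] imm=2042 (s11→-6) = $-6
  target = base 0x849a + off 0x04 + 2 + imm -6 = 0x849a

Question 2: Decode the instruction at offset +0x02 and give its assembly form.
nop

[02] a0 00 → 0xa000
  opcode bits[15:11]=0x14: nop/N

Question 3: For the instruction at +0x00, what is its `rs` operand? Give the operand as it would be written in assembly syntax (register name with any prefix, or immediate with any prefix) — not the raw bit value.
x15

@+00  big-endian(ac f8) = 0xacf8
  op=0xacf8>>11=0x15 ⇒ or (RR)
  [10:7] rd=9 = x9
  [6:3] rs=15 = x15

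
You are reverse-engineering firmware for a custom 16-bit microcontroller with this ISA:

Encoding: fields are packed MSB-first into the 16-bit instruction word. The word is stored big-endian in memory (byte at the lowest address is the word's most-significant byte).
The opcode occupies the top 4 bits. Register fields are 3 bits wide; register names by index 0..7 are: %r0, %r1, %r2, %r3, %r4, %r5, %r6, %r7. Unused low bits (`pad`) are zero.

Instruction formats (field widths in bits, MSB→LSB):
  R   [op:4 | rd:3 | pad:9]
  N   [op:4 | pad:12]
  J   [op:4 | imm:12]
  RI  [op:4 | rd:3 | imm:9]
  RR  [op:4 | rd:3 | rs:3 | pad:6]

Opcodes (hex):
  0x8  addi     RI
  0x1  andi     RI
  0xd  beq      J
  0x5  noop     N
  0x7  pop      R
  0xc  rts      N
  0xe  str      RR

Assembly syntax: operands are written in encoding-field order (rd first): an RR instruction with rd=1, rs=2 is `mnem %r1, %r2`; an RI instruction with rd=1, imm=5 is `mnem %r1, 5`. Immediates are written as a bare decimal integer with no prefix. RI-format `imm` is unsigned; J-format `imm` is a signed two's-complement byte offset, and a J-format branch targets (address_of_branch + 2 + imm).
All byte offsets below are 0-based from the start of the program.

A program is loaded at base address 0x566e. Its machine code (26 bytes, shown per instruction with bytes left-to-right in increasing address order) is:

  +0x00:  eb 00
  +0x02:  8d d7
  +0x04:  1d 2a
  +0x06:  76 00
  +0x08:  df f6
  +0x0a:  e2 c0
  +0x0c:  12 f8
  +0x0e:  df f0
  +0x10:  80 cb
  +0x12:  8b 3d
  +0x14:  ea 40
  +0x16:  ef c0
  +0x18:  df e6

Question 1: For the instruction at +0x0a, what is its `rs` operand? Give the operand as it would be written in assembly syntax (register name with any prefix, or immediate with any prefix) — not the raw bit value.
%r3

[0a] e2 c0 → 0xe2c0
  opcode bits[15:12]=0xe: str/RR
  rd@[11:9]=0x1 ⇒ %r1
  rs@[8:6]=0x3 ⇒ %r3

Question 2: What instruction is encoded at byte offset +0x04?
off 0x04: read 1d 2a as big → 0x1d2a
  opcode bits[15:12]=0x1: andi/RI
  rd: (w>>9)&0x7=0x6 → %r6
  imm: (w>>0)&0x1ff=0x12a → 298

andi %r6, 298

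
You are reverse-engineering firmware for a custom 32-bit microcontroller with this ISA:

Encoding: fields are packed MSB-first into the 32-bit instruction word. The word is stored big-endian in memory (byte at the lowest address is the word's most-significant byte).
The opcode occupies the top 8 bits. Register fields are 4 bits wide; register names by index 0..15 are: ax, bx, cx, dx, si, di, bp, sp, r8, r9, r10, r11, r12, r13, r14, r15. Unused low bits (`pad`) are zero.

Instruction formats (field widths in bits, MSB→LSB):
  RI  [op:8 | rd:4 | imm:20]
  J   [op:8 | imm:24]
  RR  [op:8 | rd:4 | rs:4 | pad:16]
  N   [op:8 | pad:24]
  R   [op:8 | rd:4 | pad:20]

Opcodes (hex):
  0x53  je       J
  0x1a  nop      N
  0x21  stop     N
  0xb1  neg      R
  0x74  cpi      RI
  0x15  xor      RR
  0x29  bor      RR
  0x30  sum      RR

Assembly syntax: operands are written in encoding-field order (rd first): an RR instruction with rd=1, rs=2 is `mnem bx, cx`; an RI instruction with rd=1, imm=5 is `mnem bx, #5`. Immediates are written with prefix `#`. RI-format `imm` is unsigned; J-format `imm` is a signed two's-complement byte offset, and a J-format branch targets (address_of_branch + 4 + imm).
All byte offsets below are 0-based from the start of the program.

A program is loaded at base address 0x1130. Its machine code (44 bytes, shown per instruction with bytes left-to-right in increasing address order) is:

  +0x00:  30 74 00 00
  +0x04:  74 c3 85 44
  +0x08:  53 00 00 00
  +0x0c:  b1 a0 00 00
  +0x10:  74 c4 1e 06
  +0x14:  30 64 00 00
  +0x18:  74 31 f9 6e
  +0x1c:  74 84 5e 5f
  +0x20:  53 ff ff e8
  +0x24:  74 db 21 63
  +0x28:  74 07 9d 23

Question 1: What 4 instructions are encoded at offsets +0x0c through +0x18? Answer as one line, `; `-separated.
@+0c  big-endian(b1 a0 00 00) = 0xb1a00000
  opcode bits[31:24]=0xb1: neg/R
  [23:20] rd=10 = r10
@+10  big-endian(74 c4 1e 06) = 0x74c41e06
  opcode bits[31:24]=0x74: cpi/RI
  [23:20] rd=12 = r12
  [19:0] imm=269830 = #269830
@+14  big-endian(30 64 00 00) = 0x30640000
  opcode bits[31:24]=0x30: sum/RR
  [23:20] rd=6 = bp
  [19:16] rs=4 = si
@+18  big-endian(74 31 f9 6e) = 0x7431f96e
  opcode bits[31:24]=0x74: cpi/RI
  [23:20] rd=3 = dx
  [19:0] imm=129390 = #129390

neg r10; cpi r12, #269830; sum bp, si; cpi dx, #129390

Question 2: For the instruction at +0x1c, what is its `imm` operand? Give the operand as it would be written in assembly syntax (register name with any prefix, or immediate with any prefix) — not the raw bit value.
[1c] 74 84 5e 5f → 0x74845e5f
  opcode bits[31:24]=0x74: cpi/RI
  [23:20] rd=8 = r8
  [19:0] imm=286303 = #286303

#286303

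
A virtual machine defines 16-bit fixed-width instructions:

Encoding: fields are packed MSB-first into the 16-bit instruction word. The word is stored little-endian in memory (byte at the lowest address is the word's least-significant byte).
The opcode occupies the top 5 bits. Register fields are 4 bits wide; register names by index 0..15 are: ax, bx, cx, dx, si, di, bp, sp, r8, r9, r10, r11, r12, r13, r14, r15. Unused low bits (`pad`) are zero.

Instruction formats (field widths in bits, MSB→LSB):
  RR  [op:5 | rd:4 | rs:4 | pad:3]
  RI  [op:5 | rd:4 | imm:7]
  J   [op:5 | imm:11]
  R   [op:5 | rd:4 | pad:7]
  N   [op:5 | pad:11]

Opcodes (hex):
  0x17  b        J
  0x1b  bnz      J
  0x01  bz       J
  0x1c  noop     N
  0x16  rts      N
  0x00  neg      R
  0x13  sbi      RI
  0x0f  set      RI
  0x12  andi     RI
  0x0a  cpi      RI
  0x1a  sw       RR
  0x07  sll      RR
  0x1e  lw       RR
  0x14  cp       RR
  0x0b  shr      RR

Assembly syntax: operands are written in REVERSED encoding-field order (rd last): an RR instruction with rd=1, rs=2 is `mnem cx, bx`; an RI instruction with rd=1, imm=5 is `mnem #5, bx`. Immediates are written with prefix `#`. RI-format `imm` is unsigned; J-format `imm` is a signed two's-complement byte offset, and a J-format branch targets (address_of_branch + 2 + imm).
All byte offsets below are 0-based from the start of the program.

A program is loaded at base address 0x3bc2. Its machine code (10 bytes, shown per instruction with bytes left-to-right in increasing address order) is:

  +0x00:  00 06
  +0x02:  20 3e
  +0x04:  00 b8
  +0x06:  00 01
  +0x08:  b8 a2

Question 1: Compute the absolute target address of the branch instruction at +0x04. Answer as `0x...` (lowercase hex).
@+04  little-endian(00 b8) = 0xb800
  op=0xb800>>11=0x17 ⇒ b (J)
  imm@[10:0]=0x0 ⇒ #0
  target = base 0x3bc2 + off 0x04 + 2 + imm 0 = 0x3bc8

0x3bc8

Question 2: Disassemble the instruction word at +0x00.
neg r12

[00] 00 06 → 0x0600
  opcode bits[15:11]=0x0: neg/R
  [10:7] rd=12 = r12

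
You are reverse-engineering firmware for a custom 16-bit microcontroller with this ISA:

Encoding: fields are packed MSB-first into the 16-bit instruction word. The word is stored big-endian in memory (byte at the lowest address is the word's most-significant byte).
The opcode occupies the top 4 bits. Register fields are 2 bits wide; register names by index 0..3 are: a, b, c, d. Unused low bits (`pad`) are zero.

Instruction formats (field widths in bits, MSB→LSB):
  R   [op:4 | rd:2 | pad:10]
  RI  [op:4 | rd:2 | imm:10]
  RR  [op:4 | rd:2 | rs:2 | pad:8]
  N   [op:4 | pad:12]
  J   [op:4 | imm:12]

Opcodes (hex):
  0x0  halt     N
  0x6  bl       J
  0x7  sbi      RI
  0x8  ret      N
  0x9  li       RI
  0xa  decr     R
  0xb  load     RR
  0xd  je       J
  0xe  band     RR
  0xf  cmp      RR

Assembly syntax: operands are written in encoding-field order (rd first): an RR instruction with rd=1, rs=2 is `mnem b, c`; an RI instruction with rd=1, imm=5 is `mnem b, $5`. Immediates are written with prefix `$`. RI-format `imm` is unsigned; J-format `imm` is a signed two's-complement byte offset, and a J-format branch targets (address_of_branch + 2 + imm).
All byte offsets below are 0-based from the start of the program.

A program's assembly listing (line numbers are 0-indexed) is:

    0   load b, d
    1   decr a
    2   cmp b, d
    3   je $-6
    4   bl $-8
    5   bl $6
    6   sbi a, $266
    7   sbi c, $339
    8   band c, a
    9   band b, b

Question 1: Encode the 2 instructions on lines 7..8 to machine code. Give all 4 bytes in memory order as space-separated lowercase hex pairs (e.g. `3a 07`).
L7: sbi op=0x7:4|rd=2:2|imm=339:10 ⇒ 0x7953 ⇒ big 79 53
L8: band op=0xe:4|rd=2:2|rs=0:2|pad=0:8 ⇒ 0xe800 ⇒ big e8 00

79 53 e8 00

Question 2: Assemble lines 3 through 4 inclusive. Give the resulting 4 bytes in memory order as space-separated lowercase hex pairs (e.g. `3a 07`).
df fa 6f f8

line 3 (je): pack op=0xd:4|imm=-6:12 = 0xdffa; big→ df fa
line 4 (bl): pack op=0x6:4|imm=-8:12 = 0x6ff8; big→ 6f f8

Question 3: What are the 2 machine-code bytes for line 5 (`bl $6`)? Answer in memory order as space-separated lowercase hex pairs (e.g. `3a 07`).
line 5 (bl): pack op=0x6:4|imm=6:12 = 0x6006; big→ 60 06

60 06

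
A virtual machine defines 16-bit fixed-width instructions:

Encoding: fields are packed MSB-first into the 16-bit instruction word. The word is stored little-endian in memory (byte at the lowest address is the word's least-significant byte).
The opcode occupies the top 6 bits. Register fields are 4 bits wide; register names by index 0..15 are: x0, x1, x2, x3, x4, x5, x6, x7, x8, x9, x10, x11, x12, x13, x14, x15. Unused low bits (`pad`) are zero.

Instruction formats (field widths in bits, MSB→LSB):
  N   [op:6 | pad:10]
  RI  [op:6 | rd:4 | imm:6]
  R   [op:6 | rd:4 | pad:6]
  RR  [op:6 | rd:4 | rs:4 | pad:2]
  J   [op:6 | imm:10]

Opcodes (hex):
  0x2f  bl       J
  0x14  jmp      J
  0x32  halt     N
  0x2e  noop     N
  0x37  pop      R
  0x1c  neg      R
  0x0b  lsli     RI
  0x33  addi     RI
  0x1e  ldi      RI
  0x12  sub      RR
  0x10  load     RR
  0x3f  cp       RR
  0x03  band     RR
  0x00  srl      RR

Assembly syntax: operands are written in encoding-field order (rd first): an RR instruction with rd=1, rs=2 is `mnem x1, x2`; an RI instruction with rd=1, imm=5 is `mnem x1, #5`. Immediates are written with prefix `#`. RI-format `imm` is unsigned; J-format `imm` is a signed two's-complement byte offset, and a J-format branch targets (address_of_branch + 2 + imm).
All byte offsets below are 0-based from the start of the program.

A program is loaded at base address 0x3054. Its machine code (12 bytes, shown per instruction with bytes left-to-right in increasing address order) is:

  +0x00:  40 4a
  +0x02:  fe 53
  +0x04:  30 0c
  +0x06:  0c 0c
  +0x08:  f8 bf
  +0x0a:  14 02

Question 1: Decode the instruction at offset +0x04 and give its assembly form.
[04] 30 0c → 0x0c30
  top 6b → 0x3 → band [RR]
  rd: (w>>6)&0xf=0x0 → x0
  rs: (w>>2)&0xf=0xc → x12

band x0, x12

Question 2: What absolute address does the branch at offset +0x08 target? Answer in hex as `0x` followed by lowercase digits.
0x3056

+0x08: f8 bf ⇒ word 0xbff8 (little)
  top 6b → 0x2f → bl [J]
  imm: (w>>0)&0x3ff=0x3f8 (s10→-8) → #-8
  target = base 0x3054 + off 0x08 + 2 + imm -8 = 0x3056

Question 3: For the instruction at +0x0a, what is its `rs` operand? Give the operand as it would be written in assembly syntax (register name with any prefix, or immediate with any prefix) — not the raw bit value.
off 0x0a: read 14 02 as little → 0x0214
  opcode bits[15:10]=0x0: srl/RR
  rd@[9:6]=0x8 ⇒ x8
  rs@[5:2]=0x5 ⇒ x5

x5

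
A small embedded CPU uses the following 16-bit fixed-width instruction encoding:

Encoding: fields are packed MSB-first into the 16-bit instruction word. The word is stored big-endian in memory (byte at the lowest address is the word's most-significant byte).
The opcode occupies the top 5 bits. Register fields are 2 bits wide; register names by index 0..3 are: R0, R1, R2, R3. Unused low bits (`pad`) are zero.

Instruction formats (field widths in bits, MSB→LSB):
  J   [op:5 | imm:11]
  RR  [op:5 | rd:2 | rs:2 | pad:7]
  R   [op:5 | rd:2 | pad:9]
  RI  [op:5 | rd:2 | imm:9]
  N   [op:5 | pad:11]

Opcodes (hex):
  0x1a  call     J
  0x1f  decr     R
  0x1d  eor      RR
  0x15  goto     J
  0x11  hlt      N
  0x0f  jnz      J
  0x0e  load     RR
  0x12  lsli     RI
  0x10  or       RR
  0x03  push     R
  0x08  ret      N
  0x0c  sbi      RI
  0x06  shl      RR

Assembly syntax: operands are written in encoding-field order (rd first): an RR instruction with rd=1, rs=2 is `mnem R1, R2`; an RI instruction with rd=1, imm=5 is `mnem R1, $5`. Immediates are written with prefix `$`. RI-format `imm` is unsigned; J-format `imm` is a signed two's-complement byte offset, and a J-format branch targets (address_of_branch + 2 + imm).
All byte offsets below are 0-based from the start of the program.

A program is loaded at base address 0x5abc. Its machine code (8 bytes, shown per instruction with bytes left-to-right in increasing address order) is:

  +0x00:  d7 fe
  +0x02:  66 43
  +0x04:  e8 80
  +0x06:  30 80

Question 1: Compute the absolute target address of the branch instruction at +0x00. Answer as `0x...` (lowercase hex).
0x5abc

off 0x00: read d7 fe as big → 0xd7fe
  op=0xd7fe>>11=0x1a ⇒ call (J)
  imm@[10:0]=0x7fe (s11→-2) ⇒ $-2
  target = base 0x5abc + off 0x00 + 2 + imm -2 = 0x5abc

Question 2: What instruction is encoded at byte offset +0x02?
+0x02: 66 43 ⇒ word 0x6643 (big)
  top 5b → 0xc → sbi [RI]
  rd@[10:9]=0x3 ⇒ R3
  imm@[8:0]=0x43 ⇒ $67

sbi R3, $67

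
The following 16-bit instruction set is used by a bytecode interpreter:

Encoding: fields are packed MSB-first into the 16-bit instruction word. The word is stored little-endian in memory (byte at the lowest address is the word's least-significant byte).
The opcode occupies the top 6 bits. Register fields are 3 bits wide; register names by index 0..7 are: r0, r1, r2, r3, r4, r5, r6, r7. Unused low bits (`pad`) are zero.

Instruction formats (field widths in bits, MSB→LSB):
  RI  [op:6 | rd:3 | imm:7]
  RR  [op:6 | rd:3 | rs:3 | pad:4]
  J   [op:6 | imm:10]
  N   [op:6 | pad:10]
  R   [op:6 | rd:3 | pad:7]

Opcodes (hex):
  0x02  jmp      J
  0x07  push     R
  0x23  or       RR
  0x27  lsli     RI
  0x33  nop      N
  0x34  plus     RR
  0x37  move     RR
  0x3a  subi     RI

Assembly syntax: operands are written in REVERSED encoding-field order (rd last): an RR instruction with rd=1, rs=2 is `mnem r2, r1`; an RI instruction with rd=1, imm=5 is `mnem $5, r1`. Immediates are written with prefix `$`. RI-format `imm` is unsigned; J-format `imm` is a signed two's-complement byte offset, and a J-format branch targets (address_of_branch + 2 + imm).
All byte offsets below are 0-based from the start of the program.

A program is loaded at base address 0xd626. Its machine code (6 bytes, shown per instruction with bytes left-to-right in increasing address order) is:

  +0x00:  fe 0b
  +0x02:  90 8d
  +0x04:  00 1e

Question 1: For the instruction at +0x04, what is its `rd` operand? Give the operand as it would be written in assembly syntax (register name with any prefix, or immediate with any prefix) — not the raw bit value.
off 0x04: read 00 1e as little → 0x1e00
  op=0x1e00>>10=0x7 ⇒ push (R)
  rd@[9:7]=0x4 ⇒ r4

r4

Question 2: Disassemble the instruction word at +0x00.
off 0x00: read fe 0b as little → 0x0bfe
  op=0x0bfe>>10=0x2 ⇒ jmp (J)
  [9:0] imm=1022 (s10→-2) = $-2

jmp $-2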